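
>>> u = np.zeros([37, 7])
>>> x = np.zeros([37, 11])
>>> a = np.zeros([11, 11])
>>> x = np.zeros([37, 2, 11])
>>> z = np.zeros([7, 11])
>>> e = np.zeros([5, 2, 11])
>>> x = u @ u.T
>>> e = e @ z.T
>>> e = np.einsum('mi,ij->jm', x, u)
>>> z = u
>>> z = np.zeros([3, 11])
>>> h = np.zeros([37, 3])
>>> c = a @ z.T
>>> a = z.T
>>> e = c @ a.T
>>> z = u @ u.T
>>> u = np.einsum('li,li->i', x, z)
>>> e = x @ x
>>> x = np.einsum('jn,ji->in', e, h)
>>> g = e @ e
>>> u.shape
(37,)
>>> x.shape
(3, 37)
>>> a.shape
(11, 3)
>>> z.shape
(37, 37)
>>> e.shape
(37, 37)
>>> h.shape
(37, 3)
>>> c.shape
(11, 3)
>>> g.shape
(37, 37)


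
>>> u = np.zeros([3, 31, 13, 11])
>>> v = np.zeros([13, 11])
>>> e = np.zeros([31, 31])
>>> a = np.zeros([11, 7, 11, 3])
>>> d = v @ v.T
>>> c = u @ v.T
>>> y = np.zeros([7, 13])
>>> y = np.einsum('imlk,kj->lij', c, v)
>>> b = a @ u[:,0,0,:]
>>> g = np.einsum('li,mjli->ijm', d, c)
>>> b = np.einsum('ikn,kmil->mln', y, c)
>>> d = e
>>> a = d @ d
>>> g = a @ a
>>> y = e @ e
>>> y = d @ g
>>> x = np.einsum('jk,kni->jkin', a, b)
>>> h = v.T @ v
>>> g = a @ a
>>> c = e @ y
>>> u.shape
(3, 31, 13, 11)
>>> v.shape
(13, 11)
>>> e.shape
(31, 31)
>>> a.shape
(31, 31)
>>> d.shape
(31, 31)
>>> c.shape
(31, 31)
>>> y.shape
(31, 31)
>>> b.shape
(31, 13, 11)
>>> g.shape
(31, 31)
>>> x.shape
(31, 31, 11, 13)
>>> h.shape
(11, 11)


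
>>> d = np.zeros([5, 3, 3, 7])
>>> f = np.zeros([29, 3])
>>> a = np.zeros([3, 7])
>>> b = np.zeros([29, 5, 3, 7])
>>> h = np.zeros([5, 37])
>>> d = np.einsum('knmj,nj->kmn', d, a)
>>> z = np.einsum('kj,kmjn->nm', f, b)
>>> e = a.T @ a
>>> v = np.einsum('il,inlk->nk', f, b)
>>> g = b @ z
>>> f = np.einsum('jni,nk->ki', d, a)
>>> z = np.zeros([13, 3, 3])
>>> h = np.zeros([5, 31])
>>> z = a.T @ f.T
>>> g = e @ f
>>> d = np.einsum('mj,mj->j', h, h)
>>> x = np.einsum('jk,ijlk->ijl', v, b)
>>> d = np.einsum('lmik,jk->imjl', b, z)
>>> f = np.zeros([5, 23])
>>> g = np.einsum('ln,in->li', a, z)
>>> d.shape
(3, 5, 7, 29)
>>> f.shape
(5, 23)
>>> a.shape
(3, 7)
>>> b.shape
(29, 5, 3, 7)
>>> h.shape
(5, 31)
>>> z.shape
(7, 7)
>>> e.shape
(7, 7)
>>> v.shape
(5, 7)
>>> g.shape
(3, 7)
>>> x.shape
(29, 5, 3)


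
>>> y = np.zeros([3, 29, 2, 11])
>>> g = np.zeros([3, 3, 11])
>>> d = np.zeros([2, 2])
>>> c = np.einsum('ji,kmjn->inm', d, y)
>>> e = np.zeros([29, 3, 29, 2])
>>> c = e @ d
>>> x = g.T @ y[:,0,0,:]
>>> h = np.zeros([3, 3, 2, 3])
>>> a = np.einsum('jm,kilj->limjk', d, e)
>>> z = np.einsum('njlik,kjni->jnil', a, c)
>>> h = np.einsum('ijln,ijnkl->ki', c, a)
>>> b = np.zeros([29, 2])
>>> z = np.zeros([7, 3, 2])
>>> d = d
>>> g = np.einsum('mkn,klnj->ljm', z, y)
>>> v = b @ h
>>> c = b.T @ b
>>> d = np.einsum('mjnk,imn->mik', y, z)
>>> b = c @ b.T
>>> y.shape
(3, 29, 2, 11)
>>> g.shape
(29, 11, 7)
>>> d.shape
(3, 7, 11)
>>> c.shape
(2, 2)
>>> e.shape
(29, 3, 29, 2)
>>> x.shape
(11, 3, 11)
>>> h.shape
(2, 29)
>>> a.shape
(29, 3, 2, 2, 29)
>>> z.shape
(7, 3, 2)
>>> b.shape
(2, 29)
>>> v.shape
(29, 29)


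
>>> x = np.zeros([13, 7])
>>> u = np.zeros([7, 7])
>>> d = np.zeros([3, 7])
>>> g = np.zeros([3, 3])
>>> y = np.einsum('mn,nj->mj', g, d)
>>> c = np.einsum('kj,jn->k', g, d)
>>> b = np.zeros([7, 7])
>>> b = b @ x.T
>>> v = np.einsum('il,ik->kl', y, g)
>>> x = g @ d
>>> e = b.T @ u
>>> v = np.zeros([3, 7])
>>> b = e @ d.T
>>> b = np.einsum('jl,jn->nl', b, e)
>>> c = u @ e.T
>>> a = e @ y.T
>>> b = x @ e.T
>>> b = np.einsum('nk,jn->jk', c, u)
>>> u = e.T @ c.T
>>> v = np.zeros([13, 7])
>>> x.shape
(3, 7)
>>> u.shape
(7, 7)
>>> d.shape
(3, 7)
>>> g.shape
(3, 3)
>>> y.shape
(3, 7)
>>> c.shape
(7, 13)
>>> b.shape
(7, 13)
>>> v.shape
(13, 7)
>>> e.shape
(13, 7)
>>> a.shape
(13, 3)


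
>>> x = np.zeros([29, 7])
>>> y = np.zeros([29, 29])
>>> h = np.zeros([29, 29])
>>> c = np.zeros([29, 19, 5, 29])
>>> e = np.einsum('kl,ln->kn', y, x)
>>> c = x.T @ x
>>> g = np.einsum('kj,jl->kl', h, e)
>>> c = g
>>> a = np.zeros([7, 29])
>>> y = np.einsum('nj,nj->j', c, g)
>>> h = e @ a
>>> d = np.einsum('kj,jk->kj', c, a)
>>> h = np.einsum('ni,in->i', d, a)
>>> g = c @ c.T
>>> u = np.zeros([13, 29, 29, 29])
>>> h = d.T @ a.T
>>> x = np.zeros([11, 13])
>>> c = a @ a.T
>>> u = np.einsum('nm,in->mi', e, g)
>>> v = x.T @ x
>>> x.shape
(11, 13)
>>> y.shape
(7,)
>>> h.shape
(7, 7)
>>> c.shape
(7, 7)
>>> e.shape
(29, 7)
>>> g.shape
(29, 29)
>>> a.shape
(7, 29)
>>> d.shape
(29, 7)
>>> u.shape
(7, 29)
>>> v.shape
(13, 13)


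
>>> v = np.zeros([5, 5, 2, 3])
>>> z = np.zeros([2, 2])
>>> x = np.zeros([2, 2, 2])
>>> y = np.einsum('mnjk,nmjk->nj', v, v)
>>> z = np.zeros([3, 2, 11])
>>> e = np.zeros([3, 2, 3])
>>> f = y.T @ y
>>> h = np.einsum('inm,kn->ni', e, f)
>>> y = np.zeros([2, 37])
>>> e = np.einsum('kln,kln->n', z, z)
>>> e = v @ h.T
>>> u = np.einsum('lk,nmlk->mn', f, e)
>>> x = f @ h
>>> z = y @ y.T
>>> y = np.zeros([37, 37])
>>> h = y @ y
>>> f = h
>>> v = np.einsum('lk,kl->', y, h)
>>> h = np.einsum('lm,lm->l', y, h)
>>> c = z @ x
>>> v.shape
()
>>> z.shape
(2, 2)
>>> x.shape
(2, 3)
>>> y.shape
(37, 37)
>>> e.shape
(5, 5, 2, 2)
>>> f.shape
(37, 37)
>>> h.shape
(37,)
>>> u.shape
(5, 5)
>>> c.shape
(2, 3)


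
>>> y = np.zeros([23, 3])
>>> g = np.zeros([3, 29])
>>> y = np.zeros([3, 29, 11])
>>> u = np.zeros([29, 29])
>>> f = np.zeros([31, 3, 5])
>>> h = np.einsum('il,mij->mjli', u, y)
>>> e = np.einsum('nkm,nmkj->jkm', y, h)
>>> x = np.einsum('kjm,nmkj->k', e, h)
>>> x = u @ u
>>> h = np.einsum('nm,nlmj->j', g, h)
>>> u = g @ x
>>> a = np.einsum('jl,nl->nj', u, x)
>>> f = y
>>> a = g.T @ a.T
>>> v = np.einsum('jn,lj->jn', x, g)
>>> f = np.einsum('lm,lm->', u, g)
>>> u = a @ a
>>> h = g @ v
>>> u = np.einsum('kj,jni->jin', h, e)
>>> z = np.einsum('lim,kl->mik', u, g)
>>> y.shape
(3, 29, 11)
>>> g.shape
(3, 29)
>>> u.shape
(29, 11, 29)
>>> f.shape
()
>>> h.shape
(3, 29)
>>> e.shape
(29, 29, 11)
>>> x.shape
(29, 29)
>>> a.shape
(29, 29)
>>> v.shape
(29, 29)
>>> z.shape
(29, 11, 3)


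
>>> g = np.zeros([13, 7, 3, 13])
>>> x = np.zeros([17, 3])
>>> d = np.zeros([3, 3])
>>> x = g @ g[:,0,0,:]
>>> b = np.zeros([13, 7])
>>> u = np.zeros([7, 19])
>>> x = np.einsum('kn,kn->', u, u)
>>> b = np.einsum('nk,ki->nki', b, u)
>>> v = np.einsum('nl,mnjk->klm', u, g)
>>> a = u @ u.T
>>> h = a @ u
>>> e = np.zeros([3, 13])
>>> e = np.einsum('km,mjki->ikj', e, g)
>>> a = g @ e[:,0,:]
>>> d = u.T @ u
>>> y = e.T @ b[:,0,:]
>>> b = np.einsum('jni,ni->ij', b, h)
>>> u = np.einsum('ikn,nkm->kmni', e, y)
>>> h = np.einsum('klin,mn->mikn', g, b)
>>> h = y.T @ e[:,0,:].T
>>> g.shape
(13, 7, 3, 13)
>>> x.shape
()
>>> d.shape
(19, 19)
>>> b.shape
(19, 13)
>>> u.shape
(3, 19, 7, 13)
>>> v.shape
(13, 19, 13)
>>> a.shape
(13, 7, 3, 7)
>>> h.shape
(19, 3, 13)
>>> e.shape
(13, 3, 7)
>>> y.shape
(7, 3, 19)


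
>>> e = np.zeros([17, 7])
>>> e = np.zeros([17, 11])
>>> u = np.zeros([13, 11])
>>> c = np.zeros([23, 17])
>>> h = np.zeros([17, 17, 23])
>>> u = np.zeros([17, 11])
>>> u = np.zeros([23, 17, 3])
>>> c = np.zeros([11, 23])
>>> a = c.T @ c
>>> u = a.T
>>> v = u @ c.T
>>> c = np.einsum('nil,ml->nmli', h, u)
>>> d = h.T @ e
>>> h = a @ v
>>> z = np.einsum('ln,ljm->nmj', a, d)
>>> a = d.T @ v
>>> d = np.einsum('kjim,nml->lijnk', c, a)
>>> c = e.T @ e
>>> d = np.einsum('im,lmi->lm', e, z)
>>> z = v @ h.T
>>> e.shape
(17, 11)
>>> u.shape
(23, 23)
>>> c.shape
(11, 11)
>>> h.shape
(23, 11)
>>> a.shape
(11, 17, 11)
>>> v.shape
(23, 11)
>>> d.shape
(23, 11)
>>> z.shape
(23, 23)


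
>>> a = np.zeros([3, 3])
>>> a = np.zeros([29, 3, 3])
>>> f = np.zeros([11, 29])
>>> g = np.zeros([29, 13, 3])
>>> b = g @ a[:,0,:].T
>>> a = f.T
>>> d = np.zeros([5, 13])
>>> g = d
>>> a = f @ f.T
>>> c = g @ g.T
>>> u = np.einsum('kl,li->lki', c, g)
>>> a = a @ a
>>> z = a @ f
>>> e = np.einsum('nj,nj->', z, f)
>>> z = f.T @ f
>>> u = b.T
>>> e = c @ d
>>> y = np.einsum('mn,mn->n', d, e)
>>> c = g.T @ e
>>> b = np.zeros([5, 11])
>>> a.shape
(11, 11)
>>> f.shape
(11, 29)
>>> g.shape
(5, 13)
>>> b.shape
(5, 11)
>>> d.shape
(5, 13)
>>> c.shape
(13, 13)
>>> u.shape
(29, 13, 29)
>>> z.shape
(29, 29)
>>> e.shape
(5, 13)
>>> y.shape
(13,)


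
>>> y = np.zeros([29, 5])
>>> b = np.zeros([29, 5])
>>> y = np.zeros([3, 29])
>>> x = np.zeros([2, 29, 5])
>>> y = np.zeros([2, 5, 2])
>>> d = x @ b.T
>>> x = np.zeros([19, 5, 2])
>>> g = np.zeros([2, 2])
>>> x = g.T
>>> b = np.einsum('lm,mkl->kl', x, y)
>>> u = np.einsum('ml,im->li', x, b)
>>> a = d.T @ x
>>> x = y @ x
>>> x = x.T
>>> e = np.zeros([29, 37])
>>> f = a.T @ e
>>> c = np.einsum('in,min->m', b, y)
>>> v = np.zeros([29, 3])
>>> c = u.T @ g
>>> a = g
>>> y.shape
(2, 5, 2)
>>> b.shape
(5, 2)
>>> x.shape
(2, 5, 2)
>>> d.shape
(2, 29, 29)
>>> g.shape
(2, 2)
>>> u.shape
(2, 5)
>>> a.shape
(2, 2)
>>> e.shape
(29, 37)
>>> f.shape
(2, 29, 37)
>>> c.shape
(5, 2)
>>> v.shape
(29, 3)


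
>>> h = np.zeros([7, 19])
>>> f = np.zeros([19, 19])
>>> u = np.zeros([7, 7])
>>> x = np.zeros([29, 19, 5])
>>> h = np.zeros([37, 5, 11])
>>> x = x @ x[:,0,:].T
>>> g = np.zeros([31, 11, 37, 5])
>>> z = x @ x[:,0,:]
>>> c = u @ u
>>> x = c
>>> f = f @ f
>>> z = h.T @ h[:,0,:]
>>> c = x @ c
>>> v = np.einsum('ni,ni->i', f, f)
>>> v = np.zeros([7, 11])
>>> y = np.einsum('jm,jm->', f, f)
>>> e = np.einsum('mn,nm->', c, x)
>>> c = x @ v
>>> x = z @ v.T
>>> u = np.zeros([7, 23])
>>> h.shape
(37, 5, 11)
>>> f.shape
(19, 19)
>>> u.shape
(7, 23)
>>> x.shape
(11, 5, 7)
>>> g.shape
(31, 11, 37, 5)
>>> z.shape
(11, 5, 11)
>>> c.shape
(7, 11)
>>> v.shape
(7, 11)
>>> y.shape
()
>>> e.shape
()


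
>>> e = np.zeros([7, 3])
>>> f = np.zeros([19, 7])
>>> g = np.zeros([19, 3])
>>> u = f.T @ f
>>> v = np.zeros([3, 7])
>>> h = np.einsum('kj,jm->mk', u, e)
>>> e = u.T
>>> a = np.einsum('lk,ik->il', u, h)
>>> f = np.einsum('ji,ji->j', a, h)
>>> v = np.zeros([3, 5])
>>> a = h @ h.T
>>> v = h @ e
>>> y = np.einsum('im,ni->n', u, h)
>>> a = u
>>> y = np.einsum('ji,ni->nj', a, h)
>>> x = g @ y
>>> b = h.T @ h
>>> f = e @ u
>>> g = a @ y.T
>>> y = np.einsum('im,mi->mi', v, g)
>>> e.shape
(7, 7)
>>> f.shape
(7, 7)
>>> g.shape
(7, 3)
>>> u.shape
(7, 7)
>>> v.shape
(3, 7)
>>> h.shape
(3, 7)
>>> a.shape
(7, 7)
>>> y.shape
(7, 3)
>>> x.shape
(19, 7)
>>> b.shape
(7, 7)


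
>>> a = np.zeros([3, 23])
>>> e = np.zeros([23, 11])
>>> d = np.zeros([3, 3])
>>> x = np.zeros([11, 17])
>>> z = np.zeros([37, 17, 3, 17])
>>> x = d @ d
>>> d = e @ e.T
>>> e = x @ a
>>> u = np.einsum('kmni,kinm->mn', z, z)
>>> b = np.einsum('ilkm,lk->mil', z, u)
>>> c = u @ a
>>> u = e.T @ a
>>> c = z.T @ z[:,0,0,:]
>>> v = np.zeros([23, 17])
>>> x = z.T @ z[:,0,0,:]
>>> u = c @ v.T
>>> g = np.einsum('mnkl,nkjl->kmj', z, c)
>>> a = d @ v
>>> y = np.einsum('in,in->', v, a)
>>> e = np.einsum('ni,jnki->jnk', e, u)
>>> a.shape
(23, 17)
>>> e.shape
(17, 3, 17)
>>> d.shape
(23, 23)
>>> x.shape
(17, 3, 17, 17)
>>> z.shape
(37, 17, 3, 17)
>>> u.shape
(17, 3, 17, 23)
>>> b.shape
(17, 37, 17)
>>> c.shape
(17, 3, 17, 17)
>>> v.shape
(23, 17)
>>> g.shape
(3, 37, 17)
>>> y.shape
()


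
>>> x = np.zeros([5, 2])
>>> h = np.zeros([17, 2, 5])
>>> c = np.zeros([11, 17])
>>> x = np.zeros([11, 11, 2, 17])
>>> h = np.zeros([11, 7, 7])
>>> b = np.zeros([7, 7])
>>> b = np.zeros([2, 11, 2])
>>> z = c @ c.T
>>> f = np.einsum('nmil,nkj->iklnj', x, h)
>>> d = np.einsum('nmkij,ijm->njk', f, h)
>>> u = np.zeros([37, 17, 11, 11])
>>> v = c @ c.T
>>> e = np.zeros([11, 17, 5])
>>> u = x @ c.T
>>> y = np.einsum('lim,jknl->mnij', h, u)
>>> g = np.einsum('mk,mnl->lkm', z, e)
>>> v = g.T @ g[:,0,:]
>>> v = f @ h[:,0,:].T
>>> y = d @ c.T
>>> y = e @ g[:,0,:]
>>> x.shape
(11, 11, 2, 17)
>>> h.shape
(11, 7, 7)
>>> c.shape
(11, 17)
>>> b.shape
(2, 11, 2)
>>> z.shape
(11, 11)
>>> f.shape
(2, 7, 17, 11, 7)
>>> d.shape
(2, 7, 17)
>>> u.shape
(11, 11, 2, 11)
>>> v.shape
(2, 7, 17, 11, 11)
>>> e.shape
(11, 17, 5)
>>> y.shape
(11, 17, 11)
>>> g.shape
(5, 11, 11)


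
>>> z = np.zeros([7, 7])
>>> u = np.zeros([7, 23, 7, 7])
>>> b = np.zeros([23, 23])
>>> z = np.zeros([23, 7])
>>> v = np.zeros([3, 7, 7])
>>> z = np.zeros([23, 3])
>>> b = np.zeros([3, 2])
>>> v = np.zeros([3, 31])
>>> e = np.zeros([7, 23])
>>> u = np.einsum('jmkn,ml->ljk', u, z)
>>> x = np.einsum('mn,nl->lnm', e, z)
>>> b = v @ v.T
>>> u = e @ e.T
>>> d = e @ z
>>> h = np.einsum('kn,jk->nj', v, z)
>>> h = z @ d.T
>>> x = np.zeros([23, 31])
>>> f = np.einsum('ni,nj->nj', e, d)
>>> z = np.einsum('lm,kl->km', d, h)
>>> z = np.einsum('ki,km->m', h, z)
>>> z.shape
(3,)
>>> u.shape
(7, 7)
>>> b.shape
(3, 3)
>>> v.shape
(3, 31)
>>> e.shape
(7, 23)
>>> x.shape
(23, 31)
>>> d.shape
(7, 3)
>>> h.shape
(23, 7)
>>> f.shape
(7, 3)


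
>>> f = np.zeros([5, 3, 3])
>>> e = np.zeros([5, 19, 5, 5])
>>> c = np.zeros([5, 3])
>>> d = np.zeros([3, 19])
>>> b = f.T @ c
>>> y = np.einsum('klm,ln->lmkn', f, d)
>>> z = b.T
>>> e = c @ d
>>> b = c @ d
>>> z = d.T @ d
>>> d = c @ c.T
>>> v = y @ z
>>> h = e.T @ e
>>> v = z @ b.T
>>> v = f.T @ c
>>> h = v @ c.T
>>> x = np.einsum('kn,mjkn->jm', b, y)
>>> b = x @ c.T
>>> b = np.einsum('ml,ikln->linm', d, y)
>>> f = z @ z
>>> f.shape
(19, 19)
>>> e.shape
(5, 19)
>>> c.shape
(5, 3)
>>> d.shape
(5, 5)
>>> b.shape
(5, 3, 19, 5)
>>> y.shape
(3, 3, 5, 19)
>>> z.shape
(19, 19)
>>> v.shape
(3, 3, 3)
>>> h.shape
(3, 3, 5)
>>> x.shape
(3, 3)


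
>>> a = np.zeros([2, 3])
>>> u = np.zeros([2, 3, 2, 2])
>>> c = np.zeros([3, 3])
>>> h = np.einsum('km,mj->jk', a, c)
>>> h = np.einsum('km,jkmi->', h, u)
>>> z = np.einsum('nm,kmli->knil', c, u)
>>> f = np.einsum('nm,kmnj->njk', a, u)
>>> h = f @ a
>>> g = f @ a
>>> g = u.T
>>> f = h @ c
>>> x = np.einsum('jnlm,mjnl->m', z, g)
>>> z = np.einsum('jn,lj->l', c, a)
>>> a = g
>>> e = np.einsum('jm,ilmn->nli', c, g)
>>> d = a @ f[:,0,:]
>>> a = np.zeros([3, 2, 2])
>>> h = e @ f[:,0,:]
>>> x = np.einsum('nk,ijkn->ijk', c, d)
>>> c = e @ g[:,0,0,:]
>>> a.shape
(3, 2, 2)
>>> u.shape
(2, 3, 2, 2)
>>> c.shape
(2, 2, 2)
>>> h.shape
(2, 2, 3)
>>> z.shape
(2,)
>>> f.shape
(2, 2, 3)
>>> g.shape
(2, 2, 3, 2)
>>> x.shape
(2, 2, 3)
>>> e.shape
(2, 2, 2)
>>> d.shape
(2, 2, 3, 3)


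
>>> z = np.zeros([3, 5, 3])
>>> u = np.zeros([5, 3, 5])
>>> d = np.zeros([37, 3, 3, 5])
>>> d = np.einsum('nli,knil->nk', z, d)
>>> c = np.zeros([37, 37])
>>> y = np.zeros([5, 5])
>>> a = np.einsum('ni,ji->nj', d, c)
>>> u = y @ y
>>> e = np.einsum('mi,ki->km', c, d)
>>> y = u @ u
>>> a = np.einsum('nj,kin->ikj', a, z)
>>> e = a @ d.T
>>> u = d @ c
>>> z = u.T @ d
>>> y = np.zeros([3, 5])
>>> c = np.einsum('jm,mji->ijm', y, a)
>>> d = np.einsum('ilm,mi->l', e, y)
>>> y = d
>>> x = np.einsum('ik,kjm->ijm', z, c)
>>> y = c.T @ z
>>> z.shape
(37, 37)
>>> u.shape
(3, 37)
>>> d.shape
(3,)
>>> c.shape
(37, 3, 5)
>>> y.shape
(5, 3, 37)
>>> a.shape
(5, 3, 37)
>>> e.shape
(5, 3, 3)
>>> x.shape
(37, 3, 5)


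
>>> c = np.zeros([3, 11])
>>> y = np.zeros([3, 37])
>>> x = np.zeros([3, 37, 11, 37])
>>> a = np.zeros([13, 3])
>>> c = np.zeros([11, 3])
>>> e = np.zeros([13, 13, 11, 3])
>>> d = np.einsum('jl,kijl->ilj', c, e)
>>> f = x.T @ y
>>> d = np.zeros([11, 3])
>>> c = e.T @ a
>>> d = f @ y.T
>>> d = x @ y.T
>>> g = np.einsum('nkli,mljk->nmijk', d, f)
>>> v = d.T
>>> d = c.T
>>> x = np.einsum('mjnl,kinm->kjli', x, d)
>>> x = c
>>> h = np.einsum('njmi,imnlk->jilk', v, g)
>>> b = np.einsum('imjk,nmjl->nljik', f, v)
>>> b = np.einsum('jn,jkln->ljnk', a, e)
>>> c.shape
(3, 11, 13, 3)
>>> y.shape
(3, 37)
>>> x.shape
(3, 11, 13, 3)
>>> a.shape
(13, 3)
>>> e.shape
(13, 13, 11, 3)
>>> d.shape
(3, 13, 11, 3)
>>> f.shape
(37, 11, 37, 37)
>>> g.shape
(3, 37, 3, 37, 37)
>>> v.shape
(3, 11, 37, 3)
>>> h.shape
(11, 3, 37, 37)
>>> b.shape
(11, 13, 3, 13)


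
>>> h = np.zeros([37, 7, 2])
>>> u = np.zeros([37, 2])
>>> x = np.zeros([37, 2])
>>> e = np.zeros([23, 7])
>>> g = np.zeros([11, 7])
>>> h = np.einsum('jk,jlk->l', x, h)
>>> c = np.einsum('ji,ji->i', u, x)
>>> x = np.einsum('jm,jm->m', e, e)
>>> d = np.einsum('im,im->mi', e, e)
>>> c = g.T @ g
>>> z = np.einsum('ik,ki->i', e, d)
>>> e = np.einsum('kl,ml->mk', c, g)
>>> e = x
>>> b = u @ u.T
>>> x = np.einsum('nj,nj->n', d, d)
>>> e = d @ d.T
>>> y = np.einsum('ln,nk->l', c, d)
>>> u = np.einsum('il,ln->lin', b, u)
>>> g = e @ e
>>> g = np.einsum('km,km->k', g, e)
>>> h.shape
(7,)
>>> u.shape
(37, 37, 2)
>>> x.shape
(7,)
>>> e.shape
(7, 7)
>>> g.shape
(7,)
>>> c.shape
(7, 7)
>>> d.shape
(7, 23)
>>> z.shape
(23,)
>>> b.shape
(37, 37)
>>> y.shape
(7,)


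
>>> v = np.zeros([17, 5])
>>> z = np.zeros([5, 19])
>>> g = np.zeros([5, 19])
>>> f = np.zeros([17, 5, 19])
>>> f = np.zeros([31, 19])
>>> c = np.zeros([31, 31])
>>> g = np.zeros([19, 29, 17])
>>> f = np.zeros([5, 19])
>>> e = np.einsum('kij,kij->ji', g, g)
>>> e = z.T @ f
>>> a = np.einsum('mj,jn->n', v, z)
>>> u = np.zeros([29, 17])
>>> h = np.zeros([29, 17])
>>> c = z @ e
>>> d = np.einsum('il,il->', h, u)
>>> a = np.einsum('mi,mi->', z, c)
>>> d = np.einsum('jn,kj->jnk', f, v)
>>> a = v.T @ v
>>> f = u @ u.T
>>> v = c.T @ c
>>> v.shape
(19, 19)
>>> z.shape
(5, 19)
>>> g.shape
(19, 29, 17)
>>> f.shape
(29, 29)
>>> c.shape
(5, 19)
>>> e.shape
(19, 19)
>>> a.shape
(5, 5)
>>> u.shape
(29, 17)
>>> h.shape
(29, 17)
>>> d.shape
(5, 19, 17)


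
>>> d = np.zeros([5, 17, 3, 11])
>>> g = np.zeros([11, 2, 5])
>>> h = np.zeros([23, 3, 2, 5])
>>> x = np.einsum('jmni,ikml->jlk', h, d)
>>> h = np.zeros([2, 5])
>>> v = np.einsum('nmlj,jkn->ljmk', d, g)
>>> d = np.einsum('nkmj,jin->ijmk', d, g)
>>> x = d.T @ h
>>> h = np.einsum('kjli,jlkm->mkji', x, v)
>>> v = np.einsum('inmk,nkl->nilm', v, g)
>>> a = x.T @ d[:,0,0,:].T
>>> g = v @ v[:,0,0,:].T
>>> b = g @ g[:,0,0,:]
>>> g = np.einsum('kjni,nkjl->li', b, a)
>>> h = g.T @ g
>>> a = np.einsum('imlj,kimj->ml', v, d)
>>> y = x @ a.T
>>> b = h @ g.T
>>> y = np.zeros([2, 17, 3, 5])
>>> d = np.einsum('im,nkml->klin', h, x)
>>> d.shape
(3, 5, 11, 17)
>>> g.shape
(2, 11)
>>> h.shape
(11, 11)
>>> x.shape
(17, 3, 11, 5)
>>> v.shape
(11, 3, 5, 17)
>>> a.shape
(3, 5)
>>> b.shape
(11, 2)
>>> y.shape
(2, 17, 3, 5)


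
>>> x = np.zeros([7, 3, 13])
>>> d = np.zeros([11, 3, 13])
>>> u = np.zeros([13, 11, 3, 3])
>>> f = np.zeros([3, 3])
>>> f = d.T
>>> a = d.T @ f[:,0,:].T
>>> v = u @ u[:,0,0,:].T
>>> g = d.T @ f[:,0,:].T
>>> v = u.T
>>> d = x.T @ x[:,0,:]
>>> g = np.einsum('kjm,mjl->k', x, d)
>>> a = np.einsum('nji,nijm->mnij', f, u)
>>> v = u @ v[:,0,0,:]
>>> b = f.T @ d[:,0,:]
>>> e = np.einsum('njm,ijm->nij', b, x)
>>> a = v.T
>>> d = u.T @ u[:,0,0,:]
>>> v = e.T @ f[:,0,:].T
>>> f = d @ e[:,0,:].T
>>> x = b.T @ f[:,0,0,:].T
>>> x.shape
(13, 3, 3)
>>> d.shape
(3, 3, 11, 3)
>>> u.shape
(13, 11, 3, 3)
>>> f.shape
(3, 3, 11, 11)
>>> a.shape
(13, 3, 11, 13)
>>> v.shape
(3, 7, 13)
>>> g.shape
(7,)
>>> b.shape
(11, 3, 13)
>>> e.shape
(11, 7, 3)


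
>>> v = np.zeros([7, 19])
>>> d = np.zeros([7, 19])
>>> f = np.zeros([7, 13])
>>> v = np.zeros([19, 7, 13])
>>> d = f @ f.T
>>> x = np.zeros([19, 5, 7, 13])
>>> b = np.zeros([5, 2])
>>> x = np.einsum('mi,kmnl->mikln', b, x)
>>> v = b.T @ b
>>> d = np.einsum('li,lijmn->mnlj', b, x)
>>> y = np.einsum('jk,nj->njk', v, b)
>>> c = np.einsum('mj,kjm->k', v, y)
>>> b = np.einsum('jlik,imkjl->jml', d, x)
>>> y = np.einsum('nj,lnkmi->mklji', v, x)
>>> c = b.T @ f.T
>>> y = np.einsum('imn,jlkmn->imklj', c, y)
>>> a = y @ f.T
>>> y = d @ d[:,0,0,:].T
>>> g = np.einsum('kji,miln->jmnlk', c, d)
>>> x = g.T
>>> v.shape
(2, 2)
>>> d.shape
(13, 7, 5, 19)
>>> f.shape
(7, 13)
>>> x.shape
(7, 5, 19, 13, 2)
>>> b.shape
(13, 2, 7)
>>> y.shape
(13, 7, 5, 13)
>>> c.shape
(7, 2, 7)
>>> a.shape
(7, 2, 5, 19, 7)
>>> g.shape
(2, 13, 19, 5, 7)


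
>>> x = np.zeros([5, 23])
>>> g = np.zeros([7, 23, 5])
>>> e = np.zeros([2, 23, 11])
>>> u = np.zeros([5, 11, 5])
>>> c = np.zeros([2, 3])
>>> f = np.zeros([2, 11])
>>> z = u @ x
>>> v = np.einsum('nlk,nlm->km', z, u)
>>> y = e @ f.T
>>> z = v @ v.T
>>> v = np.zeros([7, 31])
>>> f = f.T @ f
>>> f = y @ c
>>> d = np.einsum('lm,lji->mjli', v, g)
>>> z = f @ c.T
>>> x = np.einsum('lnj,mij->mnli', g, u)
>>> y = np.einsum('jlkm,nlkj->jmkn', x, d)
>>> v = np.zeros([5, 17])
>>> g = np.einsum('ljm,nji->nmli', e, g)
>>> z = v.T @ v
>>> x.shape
(5, 23, 7, 11)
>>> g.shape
(7, 11, 2, 5)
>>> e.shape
(2, 23, 11)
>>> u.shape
(5, 11, 5)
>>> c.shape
(2, 3)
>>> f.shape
(2, 23, 3)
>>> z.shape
(17, 17)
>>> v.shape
(5, 17)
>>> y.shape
(5, 11, 7, 31)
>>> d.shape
(31, 23, 7, 5)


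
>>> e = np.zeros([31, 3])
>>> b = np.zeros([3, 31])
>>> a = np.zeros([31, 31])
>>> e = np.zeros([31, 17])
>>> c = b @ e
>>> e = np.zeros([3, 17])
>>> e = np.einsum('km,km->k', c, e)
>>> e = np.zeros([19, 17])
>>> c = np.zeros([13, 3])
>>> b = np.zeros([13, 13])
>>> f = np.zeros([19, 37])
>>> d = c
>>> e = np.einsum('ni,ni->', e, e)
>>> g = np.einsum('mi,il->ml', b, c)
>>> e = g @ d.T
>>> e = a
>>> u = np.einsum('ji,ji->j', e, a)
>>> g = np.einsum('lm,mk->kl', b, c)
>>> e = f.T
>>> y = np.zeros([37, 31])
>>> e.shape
(37, 19)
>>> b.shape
(13, 13)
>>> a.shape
(31, 31)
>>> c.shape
(13, 3)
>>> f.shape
(19, 37)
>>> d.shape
(13, 3)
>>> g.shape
(3, 13)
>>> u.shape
(31,)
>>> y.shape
(37, 31)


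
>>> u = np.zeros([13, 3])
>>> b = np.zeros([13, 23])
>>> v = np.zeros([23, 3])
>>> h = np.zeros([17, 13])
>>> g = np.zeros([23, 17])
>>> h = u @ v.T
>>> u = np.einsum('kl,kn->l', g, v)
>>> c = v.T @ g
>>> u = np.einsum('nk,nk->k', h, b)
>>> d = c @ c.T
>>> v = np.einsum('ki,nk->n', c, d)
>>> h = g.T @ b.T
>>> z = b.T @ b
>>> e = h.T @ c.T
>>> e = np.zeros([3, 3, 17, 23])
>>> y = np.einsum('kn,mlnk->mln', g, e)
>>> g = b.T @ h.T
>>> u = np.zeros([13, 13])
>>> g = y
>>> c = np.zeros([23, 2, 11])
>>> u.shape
(13, 13)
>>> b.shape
(13, 23)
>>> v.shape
(3,)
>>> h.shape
(17, 13)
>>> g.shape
(3, 3, 17)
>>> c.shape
(23, 2, 11)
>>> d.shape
(3, 3)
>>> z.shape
(23, 23)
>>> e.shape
(3, 3, 17, 23)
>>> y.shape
(3, 3, 17)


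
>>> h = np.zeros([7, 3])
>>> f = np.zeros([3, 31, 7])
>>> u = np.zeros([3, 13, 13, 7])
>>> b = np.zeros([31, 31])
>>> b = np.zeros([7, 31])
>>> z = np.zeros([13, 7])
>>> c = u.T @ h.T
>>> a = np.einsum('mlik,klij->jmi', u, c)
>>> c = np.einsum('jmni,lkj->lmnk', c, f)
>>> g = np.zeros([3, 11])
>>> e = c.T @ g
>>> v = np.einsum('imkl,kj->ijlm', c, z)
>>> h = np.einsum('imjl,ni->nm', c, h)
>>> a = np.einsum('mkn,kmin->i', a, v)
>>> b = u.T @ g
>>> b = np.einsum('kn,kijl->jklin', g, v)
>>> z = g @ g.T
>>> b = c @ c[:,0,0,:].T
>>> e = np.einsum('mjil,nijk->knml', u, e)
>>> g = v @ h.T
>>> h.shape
(7, 13)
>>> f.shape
(3, 31, 7)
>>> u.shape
(3, 13, 13, 7)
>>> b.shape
(3, 13, 13, 3)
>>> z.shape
(3, 3)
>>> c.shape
(3, 13, 13, 31)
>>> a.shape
(31,)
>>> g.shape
(3, 7, 31, 7)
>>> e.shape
(11, 31, 3, 7)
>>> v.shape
(3, 7, 31, 13)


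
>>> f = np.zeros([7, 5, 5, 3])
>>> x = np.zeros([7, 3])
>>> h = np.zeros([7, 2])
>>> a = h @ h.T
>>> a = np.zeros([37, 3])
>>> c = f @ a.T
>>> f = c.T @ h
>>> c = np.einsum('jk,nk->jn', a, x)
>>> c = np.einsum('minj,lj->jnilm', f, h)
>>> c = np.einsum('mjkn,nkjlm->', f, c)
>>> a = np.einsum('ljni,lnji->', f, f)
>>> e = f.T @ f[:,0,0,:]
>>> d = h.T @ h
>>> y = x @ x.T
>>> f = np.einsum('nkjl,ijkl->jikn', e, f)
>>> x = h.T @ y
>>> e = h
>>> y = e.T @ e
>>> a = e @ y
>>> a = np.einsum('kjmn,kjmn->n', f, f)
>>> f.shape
(5, 37, 5, 2)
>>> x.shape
(2, 7)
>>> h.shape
(7, 2)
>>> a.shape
(2,)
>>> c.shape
()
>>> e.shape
(7, 2)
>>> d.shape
(2, 2)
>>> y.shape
(2, 2)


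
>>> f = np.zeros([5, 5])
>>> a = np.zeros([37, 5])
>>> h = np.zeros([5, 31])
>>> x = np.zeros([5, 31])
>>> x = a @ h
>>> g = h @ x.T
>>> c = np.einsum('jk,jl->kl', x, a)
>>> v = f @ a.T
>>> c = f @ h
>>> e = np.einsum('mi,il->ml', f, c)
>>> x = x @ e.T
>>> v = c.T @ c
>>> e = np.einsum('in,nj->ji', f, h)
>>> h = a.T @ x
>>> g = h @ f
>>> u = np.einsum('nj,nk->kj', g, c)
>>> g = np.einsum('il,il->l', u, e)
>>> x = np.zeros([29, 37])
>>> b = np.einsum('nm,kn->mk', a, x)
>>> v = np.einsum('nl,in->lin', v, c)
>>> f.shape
(5, 5)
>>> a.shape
(37, 5)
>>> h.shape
(5, 5)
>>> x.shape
(29, 37)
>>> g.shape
(5,)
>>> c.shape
(5, 31)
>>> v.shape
(31, 5, 31)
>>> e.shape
(31, 5)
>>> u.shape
(31, 5)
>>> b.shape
(5, 29)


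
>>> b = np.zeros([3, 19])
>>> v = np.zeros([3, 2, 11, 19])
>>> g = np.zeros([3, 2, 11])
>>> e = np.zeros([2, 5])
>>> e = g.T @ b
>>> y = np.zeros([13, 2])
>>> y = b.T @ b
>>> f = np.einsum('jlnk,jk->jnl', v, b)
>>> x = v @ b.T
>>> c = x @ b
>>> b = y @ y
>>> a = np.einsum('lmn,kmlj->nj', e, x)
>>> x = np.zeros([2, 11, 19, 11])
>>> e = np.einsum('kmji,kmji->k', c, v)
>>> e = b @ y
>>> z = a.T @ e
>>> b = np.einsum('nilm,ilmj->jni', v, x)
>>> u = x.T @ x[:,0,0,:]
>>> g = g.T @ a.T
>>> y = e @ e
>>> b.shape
(11, 3, 2)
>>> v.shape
(3, 2, 11, 19)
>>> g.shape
(11, 2, 19)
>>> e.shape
(19, 19)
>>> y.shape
(19, 19)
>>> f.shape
(3, 11, 2)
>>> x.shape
(2, 11, 19, 11)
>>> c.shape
(3, 2, 11, 19)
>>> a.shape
(19, 3)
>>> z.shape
(3, 19)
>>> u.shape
(11, 19, 11, 11)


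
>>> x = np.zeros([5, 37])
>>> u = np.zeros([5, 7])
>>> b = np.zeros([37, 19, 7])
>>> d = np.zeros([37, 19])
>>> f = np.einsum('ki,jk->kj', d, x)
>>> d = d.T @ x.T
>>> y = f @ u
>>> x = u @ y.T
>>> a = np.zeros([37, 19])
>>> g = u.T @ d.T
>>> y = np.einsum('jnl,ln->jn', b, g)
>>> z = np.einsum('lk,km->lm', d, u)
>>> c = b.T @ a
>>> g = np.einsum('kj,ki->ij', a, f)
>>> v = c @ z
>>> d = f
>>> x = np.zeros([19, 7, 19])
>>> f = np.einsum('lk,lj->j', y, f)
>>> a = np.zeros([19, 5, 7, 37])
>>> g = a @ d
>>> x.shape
(19, 7, 19)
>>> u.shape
(5, 7)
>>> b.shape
(37, 19, 7)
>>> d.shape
(37, 5)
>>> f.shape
(5,)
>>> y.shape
(37, 19)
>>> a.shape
(19, 5, 7, 37)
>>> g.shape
(19, 5, 7, 5)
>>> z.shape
(19, 7)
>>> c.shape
(7, 19, 19)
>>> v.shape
(7, 19, 7)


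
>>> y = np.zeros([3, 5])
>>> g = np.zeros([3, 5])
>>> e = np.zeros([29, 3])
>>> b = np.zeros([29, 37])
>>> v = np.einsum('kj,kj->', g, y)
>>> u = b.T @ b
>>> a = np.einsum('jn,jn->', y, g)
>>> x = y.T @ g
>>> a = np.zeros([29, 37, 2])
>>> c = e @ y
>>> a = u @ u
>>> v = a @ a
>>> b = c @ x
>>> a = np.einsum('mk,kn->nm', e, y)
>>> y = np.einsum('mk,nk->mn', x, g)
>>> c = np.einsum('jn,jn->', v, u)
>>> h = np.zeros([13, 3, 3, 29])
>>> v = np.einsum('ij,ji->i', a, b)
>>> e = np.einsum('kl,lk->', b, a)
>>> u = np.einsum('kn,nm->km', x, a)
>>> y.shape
(5, 3)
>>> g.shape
(3, 5)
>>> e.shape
()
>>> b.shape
(29, 5)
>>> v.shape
(5,)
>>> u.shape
(5, 29)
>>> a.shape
(5, 29)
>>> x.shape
(5, 5)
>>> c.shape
()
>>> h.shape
(13, 3, 3, 29)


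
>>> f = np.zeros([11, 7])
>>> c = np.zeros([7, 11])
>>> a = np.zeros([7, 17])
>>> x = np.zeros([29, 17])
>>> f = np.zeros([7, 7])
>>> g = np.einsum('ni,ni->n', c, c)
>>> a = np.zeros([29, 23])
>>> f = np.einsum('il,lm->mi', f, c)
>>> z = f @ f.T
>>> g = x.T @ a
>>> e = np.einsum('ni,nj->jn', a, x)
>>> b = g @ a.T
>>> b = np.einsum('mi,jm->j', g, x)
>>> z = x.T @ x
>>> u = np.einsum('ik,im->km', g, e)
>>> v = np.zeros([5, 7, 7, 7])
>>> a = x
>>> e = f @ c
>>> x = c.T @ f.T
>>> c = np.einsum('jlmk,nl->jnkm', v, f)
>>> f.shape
(11, 7)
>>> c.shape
(5, 11, 7, 7)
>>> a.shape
(29, 17)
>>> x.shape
(11, 11)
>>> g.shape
(17, 23)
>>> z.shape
(17, 17)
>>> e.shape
(11, 11)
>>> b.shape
(29,)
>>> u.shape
(23, 29)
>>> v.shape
(5, 7, 7, 7)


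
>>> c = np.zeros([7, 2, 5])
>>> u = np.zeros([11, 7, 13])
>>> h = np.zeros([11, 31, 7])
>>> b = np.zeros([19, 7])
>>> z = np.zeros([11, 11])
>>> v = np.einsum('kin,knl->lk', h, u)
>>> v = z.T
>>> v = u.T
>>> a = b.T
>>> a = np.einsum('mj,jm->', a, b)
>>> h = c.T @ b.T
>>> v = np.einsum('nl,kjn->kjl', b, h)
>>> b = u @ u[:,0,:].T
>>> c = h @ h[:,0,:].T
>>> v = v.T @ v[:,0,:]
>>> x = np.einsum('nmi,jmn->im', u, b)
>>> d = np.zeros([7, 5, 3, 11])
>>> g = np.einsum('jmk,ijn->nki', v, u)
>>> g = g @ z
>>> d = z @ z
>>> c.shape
(5, 2, 5)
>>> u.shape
(11, 7, 13)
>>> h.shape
(5, 2, 19)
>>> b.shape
(11, 7, 11)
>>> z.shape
(11, 11)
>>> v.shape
(7, 2, 7)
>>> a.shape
()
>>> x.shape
(13, 7)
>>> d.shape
(11, 11)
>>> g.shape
(13, 7, 11)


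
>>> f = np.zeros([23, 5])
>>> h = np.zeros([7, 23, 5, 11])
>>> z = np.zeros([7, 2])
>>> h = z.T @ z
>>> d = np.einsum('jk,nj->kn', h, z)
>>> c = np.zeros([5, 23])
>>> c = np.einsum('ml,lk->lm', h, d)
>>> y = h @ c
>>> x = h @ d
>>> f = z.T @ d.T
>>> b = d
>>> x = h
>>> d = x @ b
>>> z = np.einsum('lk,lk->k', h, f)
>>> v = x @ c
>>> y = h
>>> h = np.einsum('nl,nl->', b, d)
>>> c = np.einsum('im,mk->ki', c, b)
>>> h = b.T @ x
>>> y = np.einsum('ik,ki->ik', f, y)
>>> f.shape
(2, 2)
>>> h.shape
(7, 2)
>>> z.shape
(2,)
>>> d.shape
(2, 7)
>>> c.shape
(7, 2)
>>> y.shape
(2, 2)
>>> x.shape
(2, 2)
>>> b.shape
(2, 7)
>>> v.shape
(2, 2)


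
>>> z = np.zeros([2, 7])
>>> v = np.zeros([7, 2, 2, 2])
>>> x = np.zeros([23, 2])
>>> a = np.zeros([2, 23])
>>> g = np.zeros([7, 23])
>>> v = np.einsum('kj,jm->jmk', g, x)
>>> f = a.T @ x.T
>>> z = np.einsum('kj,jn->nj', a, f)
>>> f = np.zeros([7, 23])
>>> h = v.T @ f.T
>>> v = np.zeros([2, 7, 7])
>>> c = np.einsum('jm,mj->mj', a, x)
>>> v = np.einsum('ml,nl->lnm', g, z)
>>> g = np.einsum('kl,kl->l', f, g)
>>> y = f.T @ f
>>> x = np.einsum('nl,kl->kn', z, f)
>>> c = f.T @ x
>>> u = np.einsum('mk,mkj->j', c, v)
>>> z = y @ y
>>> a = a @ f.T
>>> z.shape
(23, 23)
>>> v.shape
(23, 23, 7)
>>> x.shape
(7, 23)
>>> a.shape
(2, 7)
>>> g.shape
(23,)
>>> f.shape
(7, 23)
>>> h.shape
(7, 2, 7)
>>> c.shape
(23, 23)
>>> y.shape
(23, 23)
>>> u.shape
(7,)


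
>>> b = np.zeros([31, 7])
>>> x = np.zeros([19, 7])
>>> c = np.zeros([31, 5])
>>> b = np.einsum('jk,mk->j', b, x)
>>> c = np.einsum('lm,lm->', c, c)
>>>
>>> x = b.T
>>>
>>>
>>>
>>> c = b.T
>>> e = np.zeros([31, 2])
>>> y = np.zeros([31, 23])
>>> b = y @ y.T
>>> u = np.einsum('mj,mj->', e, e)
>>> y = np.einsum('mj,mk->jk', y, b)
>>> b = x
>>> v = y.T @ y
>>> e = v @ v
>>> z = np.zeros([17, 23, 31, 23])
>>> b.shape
(31,)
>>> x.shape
(31,)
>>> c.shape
(31,)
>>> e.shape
(31, 31)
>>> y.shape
(23, 31)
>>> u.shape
()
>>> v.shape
(31, 31)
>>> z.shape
(17, 23, 31, 23)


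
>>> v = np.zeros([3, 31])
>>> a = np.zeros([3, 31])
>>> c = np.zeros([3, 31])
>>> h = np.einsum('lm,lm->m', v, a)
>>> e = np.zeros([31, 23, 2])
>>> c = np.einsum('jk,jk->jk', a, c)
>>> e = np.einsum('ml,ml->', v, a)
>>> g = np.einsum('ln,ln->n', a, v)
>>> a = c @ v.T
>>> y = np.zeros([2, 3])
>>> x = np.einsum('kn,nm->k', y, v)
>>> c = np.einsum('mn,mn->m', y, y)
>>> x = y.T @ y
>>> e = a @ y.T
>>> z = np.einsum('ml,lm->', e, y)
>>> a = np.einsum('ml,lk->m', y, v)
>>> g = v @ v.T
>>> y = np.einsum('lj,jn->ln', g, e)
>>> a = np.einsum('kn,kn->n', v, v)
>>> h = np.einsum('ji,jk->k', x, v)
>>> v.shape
(3, 31)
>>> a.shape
(31,)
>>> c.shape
(2,)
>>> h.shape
(31,)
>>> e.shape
(3, 2)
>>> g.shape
(3, 3)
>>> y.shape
(3, 2)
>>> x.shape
(3, 3)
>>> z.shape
()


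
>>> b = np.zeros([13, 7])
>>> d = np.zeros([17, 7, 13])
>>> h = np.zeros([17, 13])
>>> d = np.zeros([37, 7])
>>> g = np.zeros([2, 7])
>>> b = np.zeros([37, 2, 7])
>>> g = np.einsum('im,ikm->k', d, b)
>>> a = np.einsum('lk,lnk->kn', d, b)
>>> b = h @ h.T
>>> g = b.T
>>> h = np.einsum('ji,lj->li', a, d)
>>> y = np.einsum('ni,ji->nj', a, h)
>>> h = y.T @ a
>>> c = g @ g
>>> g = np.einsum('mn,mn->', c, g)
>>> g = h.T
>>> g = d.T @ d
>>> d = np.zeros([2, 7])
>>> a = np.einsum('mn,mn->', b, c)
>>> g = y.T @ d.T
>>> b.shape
(17, 17)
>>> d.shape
(2, 7)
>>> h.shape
(37, 2)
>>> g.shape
(37, 2)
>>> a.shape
()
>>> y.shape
(7, 37)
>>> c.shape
(17, 17)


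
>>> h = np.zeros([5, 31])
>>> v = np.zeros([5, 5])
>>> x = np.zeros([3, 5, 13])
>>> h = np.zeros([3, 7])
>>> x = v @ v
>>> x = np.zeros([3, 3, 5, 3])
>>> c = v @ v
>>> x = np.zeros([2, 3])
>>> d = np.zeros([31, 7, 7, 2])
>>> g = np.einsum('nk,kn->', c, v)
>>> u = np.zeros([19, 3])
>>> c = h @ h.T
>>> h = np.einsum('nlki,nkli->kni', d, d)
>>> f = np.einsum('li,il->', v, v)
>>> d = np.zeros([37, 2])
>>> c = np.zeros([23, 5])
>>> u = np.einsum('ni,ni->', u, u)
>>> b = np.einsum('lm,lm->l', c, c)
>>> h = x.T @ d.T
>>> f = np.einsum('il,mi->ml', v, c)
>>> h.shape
(3, 37)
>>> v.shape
(5, 5)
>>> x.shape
(2, 3)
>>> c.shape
(23, 5)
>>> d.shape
(37, 2)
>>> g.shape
()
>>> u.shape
()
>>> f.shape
(23, 5)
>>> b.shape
(23,)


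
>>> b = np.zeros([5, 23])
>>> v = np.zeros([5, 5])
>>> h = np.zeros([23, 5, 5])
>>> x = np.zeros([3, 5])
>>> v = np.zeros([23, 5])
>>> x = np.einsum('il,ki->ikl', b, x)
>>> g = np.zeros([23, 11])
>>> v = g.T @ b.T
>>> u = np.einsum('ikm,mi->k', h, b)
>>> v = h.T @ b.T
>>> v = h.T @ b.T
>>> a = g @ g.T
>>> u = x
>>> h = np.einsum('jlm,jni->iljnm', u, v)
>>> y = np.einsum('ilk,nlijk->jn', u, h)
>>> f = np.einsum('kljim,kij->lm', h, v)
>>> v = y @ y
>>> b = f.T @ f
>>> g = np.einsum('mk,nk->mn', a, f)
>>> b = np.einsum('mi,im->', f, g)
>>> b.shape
()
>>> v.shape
(5, 5)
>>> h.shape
(5, 3, 5, 5, 23)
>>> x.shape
(5, 3, 23)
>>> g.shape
(23, 3)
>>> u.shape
(5, 3, 23)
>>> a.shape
(23, 23)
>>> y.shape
(5, 5)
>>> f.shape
(3, 23)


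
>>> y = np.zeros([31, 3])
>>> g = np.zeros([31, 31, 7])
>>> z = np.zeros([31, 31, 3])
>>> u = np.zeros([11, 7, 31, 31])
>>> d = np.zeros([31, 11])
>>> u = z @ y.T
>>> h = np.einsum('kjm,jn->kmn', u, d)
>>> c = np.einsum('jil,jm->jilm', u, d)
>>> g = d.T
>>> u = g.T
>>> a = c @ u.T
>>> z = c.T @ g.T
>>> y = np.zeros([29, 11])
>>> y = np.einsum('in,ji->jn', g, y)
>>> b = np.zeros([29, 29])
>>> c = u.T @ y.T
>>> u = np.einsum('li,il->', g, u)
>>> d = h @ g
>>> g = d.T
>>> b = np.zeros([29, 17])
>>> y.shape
(29, 31)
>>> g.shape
(31, 31, 31)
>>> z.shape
(11, 31, 31, 11)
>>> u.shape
()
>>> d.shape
(31, 31, 31)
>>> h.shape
(31, 31, 11)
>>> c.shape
(11, 29)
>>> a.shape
(31, 31, 31, 31)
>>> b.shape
(29, 17)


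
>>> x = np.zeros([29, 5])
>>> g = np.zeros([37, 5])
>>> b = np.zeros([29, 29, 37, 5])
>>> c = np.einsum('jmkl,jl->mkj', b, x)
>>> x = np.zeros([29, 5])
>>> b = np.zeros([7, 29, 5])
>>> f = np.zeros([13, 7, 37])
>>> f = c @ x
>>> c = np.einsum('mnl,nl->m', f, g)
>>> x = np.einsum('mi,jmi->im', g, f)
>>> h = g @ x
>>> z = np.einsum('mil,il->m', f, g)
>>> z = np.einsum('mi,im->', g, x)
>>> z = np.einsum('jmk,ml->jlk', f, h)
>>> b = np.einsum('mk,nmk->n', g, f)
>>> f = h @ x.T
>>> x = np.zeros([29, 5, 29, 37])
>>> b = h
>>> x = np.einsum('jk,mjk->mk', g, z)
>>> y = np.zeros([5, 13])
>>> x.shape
(29, 5)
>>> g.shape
(37, 5)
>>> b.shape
(37, 37)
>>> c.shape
(29,)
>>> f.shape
(37, 5)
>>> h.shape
(37, 37)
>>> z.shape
(29, 37, 5)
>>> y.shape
(5, 13)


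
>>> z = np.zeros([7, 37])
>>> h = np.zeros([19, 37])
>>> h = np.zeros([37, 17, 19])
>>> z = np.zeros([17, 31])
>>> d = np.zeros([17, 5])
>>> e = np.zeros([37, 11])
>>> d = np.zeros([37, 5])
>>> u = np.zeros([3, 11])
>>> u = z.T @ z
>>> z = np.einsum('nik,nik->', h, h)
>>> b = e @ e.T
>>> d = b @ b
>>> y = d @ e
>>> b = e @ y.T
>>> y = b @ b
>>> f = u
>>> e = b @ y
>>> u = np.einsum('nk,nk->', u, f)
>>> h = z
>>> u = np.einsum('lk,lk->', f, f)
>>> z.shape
()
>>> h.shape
()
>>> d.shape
(37, 37)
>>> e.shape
(37, 37)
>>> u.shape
()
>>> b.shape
(37, 37)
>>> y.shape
(37, 37)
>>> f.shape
(31, 31)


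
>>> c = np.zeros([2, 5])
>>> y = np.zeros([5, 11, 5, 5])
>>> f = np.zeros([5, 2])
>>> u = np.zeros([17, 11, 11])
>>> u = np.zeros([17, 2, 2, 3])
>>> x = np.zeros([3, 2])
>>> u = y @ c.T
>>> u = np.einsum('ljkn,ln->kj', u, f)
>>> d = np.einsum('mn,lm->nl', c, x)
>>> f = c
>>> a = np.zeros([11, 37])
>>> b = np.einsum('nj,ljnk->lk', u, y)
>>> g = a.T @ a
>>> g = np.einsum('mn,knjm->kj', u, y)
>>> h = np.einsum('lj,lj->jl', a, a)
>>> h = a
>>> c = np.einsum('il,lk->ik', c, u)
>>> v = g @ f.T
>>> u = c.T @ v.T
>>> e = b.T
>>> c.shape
(2, 11)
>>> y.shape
(5, 11, 5, 5)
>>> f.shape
(2, 5)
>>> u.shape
(11, 5)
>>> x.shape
(3, 2)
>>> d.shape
(5, 3)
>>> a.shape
(11, 37)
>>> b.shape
(5, 5)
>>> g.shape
(5, 5)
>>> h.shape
(11, 37)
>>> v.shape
(5, 2)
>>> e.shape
(5, 5)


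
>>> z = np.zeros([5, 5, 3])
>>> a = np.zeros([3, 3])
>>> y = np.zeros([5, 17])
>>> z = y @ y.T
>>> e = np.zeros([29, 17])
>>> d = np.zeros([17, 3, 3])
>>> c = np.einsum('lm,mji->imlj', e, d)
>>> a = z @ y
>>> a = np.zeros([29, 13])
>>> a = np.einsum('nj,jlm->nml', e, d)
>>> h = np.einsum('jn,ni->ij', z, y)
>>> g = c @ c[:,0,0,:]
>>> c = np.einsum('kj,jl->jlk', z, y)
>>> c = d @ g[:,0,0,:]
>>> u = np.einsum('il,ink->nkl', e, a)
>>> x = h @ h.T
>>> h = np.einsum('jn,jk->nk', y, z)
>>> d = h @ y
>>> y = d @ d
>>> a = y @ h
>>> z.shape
(5, 5)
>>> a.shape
(17, 5)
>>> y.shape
(17, 17)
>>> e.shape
(29, 17)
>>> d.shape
(17, 17)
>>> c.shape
(17, 3, 3)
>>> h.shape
(17, 5)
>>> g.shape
(3, 17, 29, 3)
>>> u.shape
(3, 3, 17)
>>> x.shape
(17, 17)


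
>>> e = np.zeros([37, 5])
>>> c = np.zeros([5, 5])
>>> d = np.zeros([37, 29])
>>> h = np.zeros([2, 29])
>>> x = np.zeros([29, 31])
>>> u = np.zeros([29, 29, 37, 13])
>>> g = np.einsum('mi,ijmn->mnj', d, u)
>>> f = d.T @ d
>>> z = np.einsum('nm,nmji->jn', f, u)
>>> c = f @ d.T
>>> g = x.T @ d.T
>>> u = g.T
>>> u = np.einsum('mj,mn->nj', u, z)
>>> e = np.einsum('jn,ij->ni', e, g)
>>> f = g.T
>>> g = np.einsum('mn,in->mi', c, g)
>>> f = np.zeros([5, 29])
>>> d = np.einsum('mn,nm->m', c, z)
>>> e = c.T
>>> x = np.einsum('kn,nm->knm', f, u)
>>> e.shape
(37, 29)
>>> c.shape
(29, 37)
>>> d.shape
(29,)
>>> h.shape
(2, 29)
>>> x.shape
(5, 29, 31)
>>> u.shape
(29, 31)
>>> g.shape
(29, 31)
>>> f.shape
(5, 29)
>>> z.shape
(37, 29)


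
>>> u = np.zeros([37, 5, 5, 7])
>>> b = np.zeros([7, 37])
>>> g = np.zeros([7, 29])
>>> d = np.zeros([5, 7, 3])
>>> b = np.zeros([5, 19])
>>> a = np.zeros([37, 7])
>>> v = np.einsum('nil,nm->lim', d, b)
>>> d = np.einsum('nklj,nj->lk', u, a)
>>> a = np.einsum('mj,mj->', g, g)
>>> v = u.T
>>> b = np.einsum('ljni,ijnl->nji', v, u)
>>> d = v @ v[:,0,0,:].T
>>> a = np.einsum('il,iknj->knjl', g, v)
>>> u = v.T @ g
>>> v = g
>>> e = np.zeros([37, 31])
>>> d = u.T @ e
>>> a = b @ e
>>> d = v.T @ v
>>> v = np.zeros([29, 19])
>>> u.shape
(37, 5, 5, 29)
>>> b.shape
(5, 5, 37)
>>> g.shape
(7, 29)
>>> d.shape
(29, 29)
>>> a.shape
(5, 5, 31)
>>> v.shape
(29, 19)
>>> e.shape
(37, 31)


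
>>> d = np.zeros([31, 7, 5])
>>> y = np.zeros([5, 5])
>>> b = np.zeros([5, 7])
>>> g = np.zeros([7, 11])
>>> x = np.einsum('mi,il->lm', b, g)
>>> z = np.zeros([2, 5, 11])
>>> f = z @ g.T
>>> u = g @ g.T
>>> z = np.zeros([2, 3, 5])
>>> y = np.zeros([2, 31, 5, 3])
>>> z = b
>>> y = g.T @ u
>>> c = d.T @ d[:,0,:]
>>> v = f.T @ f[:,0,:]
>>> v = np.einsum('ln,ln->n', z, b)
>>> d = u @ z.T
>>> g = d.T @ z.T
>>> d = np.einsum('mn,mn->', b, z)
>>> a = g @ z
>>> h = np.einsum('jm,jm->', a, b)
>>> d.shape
()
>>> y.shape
(11, 7)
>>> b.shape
(5, 7)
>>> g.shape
(5, 5)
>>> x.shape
(11, 5)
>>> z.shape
(5, 7)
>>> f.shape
(2, 5, 7)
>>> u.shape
(7, 7)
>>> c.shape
(5, 7, 5)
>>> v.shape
(7,)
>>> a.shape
(5, 7)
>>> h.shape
()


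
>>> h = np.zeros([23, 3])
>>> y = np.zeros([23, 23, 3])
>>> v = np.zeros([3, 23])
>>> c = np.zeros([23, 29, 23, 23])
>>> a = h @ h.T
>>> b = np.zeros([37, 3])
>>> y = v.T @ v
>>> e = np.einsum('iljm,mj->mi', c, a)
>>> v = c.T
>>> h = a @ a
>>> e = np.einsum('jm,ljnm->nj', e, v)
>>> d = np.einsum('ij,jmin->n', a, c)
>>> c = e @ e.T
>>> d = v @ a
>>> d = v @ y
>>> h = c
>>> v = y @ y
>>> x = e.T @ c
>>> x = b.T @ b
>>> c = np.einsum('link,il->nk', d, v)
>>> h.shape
(29, 29)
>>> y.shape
(23, 23)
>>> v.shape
(23, 23)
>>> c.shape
(29, 23)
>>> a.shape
(23, 23)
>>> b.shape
(37, 3)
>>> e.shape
(29, 23)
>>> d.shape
(23, 23, 29, 23)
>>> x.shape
(3, 3)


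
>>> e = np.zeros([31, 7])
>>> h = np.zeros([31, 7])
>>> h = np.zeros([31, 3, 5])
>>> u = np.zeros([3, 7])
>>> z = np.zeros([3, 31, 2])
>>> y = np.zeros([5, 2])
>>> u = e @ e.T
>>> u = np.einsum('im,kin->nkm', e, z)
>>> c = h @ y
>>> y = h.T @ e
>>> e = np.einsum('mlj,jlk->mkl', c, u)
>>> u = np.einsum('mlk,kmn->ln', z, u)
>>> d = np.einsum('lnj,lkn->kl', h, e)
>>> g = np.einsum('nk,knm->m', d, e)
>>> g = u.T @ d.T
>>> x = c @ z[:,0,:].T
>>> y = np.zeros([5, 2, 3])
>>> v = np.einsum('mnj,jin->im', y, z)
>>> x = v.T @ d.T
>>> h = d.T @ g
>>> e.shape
(31, 7, 3)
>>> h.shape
(31, 7)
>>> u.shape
(31, 7)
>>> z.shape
(3, 31, 2)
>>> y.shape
(5, 2, 3)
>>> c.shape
(31, 3, 2)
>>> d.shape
(7, 31)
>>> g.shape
(7, 7)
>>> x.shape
(5, 7)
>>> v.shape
(31, 5)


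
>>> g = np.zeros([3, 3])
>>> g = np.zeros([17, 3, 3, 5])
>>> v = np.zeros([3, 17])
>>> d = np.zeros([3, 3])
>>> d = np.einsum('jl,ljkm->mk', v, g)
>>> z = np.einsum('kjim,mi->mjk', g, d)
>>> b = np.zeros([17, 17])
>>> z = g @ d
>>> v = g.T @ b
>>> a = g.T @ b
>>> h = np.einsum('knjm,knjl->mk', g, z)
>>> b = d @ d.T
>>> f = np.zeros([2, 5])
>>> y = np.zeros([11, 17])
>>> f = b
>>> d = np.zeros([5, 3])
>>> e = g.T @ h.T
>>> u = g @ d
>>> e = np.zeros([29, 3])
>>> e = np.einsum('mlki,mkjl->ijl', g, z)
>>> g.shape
(17, 3, 3, 5)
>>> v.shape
(5, 3, 3, 17)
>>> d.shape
(5, 3)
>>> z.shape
(17, 3, 3, 3)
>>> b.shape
(5, 5)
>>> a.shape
(5, 3, 3, 17)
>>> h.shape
(5, 17)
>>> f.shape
(5, 5)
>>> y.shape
(11, 17)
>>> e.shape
(5, 3, 3)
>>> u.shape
(17, 3, 3, 3)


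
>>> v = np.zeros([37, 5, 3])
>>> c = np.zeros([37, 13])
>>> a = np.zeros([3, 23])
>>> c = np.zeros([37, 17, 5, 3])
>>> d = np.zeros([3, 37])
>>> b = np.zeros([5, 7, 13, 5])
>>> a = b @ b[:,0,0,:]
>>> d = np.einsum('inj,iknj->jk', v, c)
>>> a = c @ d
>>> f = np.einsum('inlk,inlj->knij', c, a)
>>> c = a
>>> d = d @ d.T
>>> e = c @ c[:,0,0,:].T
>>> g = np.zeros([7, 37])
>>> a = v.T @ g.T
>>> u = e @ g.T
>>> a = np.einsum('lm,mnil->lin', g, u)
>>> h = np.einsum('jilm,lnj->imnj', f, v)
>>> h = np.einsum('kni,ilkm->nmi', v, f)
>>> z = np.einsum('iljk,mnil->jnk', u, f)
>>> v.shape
(37, 5, 3)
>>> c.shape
(37, 17, 5, 17)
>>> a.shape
(7, 5, 17)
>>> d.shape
(3, 3)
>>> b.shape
(5, 7, 13, 5)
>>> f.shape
(3, 17, 37, 17)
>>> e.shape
(37, 17, 5, 37)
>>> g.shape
(7, 37)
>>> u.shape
(37, 17, 5, 7)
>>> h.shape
(5, 17, 3)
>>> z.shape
(5, 17, 7)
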